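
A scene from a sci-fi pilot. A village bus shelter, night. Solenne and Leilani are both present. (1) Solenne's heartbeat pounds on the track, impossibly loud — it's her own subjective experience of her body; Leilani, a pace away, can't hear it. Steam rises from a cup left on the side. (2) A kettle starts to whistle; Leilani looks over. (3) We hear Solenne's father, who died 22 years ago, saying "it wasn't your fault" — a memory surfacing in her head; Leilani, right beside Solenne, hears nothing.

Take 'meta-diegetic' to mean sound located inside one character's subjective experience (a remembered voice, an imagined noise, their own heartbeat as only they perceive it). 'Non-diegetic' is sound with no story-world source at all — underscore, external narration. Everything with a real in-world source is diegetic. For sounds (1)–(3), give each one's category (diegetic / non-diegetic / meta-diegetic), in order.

(1) it's Solenne's internal bodily sensation rendered as sound; only Solenne 'hears' it → meta-diegetic.
(2) a kettle is a real object/event in the scene's world → diegetic.
(3) is meta-diegetic: it's Solenne's recollection rendered as sound; the other character can't hear it.

meta-diegetic, diegetic, meta-diegetic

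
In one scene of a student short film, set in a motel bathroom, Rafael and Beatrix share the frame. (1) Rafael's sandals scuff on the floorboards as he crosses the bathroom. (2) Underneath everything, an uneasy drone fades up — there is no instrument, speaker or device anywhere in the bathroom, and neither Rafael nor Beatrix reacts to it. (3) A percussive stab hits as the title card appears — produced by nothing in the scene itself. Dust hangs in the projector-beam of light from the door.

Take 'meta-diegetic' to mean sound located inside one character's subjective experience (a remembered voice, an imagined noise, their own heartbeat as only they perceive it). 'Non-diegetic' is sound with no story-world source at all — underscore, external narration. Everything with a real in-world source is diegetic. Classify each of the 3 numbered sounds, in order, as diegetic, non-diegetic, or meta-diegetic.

Sound (1): Rafael's footsteps are produced in the story world, so diegetic.
(2) nothing in the bathroom produces it and the characters don't hear it — pure soundtrack → non-diegetic.
(3) an editorial stinger — it belongs to the cut, not the story world → non-diegetic.

diegetic, non-diegetic, non-diegetic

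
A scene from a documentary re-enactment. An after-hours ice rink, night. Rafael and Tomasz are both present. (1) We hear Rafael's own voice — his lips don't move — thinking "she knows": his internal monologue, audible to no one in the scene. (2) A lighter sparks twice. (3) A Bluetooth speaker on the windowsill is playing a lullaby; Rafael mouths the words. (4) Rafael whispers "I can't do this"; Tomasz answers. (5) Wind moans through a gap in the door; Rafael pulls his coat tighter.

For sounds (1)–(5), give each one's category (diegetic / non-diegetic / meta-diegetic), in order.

meta-diegetic, diegetic, diegetic, diegetic, diegetic

(1) is meta-diegetic: Rafael's thought-voice: a private mental sound no other character can hear.
(2) is diegetic: an in-world source (a lighter); characters could hear it.
(3) is diegetic: a Bluetooth speaker is a physical source in the scene and Rafael reacts to it.
Sound (4): on-screen dialogue — Rafael speaks and Tomasz is there to hear, so diegetic.
(5) ambient/room sound belonging to the story's physical space → diegetic.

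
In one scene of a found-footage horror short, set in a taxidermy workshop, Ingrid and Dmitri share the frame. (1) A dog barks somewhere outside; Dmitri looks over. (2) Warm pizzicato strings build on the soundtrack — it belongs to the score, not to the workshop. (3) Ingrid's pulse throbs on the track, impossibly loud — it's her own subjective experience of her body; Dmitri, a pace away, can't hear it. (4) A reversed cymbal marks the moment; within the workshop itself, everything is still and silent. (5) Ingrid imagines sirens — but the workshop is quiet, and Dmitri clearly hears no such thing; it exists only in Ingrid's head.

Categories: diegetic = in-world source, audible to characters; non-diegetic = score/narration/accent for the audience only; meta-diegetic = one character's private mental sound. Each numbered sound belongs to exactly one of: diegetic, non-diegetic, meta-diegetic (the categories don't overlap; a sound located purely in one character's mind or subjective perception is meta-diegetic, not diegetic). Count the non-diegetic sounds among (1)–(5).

2

Sound (1): an in-world source (a dog); characters could hear it, so diegetic.
Sound (2): nothing in the workshop produces it and the characters don't hear it — pure soundtrack, so non-diegetic.
(3) is meta-diegetic: it's Ingrid's internal bodily sensation rendered as sound; only Ingrid 'hears' it.
(4) is non-diegetic: nothing in the scene produces it; it's an accent added for the audience.
Sound (5): subjective to Ingrid: the workshop is silent and Dmitri hears nothing, so meta-diegetic.
Non-diegetic: (2), (4) — that's 2.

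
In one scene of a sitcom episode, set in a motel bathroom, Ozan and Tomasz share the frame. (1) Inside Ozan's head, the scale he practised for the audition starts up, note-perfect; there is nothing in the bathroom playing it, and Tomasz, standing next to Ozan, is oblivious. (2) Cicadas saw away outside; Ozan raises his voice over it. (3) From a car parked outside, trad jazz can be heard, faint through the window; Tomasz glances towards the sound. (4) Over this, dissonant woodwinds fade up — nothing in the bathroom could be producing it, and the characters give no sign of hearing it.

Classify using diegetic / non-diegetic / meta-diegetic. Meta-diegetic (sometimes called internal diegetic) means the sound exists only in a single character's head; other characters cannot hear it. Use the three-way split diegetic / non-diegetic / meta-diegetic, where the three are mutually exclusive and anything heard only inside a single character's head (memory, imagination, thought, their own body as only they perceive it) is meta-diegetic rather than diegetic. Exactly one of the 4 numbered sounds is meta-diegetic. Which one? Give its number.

(1) is meta-diegetic: remembered music, private to Ozan — Tomasz is oblivious because it isn't in the room.
(2) cicadas is part of the location's real environment → diegetic.
(3) is diegetic: the music has an off-screen but real-world source and a character hears it.
(4) is non-diegetic: nothing in the bathroom produces it and the characters don't hear it — pure soundtrack.
Only (1) is meta-diegetic.

1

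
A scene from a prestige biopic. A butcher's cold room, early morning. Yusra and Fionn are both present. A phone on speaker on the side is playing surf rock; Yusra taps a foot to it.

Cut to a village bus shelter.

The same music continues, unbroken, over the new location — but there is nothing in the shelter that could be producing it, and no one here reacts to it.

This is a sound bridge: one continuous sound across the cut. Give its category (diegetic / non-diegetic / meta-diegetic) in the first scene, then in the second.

diegetic, non-diegetic

Scene one: a phone on speaker is an on-screen source and Yusra reacts to it → diegetic.
Scene two: there is no source in the shelter and no one hears it — it's now underscore → non-diegetic.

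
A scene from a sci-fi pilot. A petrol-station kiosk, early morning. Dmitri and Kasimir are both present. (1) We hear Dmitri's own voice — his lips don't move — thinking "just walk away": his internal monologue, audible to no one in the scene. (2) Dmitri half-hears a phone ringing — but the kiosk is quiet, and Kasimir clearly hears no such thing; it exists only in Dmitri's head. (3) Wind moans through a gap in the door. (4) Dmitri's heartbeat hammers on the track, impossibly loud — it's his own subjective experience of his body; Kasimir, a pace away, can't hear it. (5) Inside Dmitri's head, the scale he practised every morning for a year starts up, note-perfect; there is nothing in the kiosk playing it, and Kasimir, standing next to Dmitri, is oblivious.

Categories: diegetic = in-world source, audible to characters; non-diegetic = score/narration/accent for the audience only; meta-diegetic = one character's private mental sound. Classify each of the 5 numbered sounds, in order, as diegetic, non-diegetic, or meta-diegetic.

meta-diegetic, meta-diegetic, diegetic, meta-diegetic, meta-diegetic

(1) Dmitri's thought-voice: a private mental sound no other character can hear → meta-diegetic.
Sound (2): subjective to Dmitri: the kiosk is silent and Kasimir hears nothing, so meta-diegetic.
(3) is diegetic: ambient/room sound belonging to the story's physical space.
Sound (4): point-of-audition from inside Dmitri's body; not a sound in the room, so meta-diegetic.
(5) it lives in Dmitri's subjectivity, not in the kiosk → meta-diegetic.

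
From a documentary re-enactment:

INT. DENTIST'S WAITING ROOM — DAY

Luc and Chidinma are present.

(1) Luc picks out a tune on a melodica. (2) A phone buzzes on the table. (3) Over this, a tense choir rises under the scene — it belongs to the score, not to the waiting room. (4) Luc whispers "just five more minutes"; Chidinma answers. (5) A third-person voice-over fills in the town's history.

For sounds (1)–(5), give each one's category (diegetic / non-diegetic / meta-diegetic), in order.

diegetic, diegetic, non-diegetic, diegetic, non-diegetic

(1) is diegetic: a character is playing a melodica on screen.
(2) a phone is a real object/event in the scene's world → diegetic.
(3) nothing in the waiting room produces it and the characters don't hear it — pure soundtrack → non-diegetic.
(4) is diegetic: spoken by a character present in the story world.
(5) commentary laid over the scene from outside the fiction → non-diegetic.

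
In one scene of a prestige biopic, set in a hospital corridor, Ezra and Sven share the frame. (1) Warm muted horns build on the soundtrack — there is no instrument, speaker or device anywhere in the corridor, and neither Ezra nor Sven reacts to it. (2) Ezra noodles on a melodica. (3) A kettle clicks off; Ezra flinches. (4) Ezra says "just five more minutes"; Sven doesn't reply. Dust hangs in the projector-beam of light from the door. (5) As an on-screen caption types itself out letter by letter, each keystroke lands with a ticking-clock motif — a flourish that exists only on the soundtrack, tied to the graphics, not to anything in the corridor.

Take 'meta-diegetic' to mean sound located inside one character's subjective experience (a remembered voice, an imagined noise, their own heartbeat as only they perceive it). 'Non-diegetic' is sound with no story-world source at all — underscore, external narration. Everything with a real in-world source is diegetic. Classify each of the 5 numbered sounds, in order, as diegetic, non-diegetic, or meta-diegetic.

(1) is non-diegetic: it has no source in the story world and no character can hear it — it's underscore.
(2) is diegetic: Ezra is producing the music live, in the story world.
Sound (3): an in-world source (a kettle); characters could hear it, so diegetic.
Sound (4): Ezra is a character speaking aloud in the scene, so diegetic.
(5) is non-diegetic: the caption isn't part of the story world, so neither is the sound tied to it.

non-diegetic, diegetic, diegetic, diegetic, non-diegetic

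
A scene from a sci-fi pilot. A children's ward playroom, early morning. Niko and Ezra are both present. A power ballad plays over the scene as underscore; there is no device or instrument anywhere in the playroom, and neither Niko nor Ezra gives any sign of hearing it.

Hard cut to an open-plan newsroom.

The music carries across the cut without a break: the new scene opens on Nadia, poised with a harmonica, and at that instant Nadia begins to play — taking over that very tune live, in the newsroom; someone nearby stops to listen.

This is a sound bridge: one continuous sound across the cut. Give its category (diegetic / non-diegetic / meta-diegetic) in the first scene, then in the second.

non-diegetic, diegetic

Scene one: there's no in-world source anywhere and no character hears it — underscore for the audience only → non-diegetic.
Scene two: from the moment Nadia starts playing, the tune is being performed on a harmonica inside the story world and another character hears it → diegetic.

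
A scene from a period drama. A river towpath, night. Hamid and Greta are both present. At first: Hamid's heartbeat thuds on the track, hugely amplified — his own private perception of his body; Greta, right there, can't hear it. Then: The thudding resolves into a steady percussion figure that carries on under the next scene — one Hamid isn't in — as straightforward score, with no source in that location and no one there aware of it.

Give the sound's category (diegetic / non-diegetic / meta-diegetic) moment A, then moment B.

Moment A: it's Hamid's subjective body sound, inaudible to Greta → meta-diegetic.
Moment B: detached from Hamid and playing as sourceless score over a scene he isn't in — for the audience only → non-diegetic.

meta-diegetic, non-diegetic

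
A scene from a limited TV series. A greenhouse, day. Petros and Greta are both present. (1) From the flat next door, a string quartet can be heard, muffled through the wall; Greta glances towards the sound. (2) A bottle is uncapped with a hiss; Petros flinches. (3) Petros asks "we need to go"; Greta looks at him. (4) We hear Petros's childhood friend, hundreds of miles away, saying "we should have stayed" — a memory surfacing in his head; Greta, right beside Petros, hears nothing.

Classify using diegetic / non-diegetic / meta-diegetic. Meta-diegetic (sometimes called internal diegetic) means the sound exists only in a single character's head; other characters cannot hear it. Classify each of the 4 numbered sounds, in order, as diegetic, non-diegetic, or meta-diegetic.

diegetic, diegetic, diegetic, meta-diegetic

(1) it's coming from the flat next door — a location within the story world — and Greta reacts → diegetic.
(2) an in-world source (a bottle); characters could hear it → diegetic.
Sound (3): Petros is a character speaking aloud in the scene, so diegetic.
Sound (4): the voice is a memory playing only inside Petros's mind; Greta can't hear it, so meta-diegetic.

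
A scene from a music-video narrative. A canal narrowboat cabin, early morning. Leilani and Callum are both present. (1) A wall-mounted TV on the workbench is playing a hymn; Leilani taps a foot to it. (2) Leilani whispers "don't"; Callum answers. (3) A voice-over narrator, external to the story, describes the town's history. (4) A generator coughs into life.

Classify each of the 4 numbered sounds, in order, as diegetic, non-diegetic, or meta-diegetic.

diegetic, diegetic, non-diegetic, diegetic

Sound (1): the music comes from an on-screen device that Leilani responds to, so diegetic.
(2) is diegetic: Leilani is a character speaking aloud in the scene.
Sound (3): the narrator exists outside the story world, addressing only the audience, so non-diegetic.
(4) the sound comes from a generator physically present in the location → diegetic.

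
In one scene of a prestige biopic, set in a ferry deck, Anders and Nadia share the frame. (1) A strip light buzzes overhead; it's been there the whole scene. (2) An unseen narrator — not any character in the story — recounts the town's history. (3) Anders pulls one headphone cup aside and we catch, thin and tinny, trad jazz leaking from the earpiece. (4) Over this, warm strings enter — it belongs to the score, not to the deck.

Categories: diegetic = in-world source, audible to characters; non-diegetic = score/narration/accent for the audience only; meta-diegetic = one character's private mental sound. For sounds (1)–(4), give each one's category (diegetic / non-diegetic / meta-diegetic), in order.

(1) a strip light is part of the location's real environment → diegetic.
(2) is non-diegetic: external voice-over — not a character, not heard by anyone in the scene.
Sound (3): it's leaking from a physical pair of headphones in the scene, so diegetic.
(4) is non-diegetic: nothing in the deck produces it and the characters don't hear it — pure soundtrack.

diegetic, non-diegetic, diegetic, non-diegetic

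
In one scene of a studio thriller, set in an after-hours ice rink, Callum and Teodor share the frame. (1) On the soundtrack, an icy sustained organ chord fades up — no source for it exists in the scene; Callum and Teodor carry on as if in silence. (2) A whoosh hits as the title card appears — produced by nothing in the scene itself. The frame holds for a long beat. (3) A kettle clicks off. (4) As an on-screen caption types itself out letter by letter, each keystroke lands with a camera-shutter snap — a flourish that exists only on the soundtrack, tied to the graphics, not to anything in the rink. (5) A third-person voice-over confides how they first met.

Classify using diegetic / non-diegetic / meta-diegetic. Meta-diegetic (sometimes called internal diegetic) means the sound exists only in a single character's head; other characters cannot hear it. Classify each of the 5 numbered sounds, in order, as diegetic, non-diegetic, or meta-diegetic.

(1) is non-diegetic: nothing in the rink produces it and the characters don't hear it — pure soundtrack.
(2) it's a sound-design accent with no in-world source; no one in the scene can hear it → non-diegetic.
(3) an in-world source (a kettle); characters could hear it → diegetic.
Sound (4): sound married to a title/caption — outside the diegesis by definition, so non-diegetic.
Sound (5): external voice-over — not a character, not heard by anyone in the scene, so non-diegetic.

non-diegetic, non-diegetic, diegetic, non-diegetic, non-diegetic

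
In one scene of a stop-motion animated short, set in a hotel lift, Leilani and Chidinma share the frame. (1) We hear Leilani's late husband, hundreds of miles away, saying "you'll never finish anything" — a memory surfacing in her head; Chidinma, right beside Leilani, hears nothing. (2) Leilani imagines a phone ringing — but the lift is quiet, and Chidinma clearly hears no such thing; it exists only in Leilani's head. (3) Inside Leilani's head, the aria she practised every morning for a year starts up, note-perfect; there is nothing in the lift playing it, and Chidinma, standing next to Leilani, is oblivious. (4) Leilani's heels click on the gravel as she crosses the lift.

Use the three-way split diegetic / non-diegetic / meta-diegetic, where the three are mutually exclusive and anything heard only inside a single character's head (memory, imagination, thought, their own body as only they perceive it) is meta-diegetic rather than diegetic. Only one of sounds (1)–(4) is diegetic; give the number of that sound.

(1) is meta-diegetic: a remembered line, private to Leilani — not present in the room, not audible to Chidinma.
(2) is meta-diegetic: subjective to Leilani: the lift is silent and Chidinma hears nothing.
(3) is meta-diegetic: it lives in Leilani's subjectivity, not in the lift.
(4) is diegetic: Leilani's footsteps are produced in the story world.
Only (4) is diegetic.

4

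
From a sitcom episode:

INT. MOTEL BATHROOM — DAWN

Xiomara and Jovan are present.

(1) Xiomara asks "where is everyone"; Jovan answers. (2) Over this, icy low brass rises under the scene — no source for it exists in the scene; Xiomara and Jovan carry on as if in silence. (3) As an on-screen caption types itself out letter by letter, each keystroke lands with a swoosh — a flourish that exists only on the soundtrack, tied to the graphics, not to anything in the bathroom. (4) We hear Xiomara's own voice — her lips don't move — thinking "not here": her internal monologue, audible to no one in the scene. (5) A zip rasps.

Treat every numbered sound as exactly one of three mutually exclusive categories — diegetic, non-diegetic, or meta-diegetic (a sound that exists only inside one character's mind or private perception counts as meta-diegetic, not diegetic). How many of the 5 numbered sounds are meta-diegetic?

1

(1) is diegetic: spoken by a character present in the story world.
(2) is non-diegetic: it has no source in the story world and no character can hear it — it's underscore.
(3) the caption isn't part of the story world, so neither is the sound tied to it → non-diegetic.
(4) is meta-diegetic: it's Xiomara's unspoken thought, heard only by the audience via her subjectivity.
Sound (5): the sound comes from a zip physically present in the location, so diegetic.
Meta-diegetic: (4) — that's 1.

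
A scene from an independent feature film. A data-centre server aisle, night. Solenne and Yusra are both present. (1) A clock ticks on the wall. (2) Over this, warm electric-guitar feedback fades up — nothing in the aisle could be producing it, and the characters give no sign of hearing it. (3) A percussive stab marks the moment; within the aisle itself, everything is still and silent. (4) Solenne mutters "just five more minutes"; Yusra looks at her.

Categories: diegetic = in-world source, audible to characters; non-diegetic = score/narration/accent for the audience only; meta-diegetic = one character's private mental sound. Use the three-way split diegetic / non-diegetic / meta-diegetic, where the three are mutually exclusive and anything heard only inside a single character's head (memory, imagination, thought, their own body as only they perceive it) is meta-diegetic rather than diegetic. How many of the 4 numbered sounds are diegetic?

2

Sound (1): the sound comes from a clock physically present in the location, so diegetic.
Sound (2): it has no source in the story world and no character can hear it — it's underscore, so non-diegetic.
(3) an editorial stinger — it belongs to the cut, not the story world → non-diegetic.
(4) is diegetic: Solenne is a character speaking aloud in the scene.
So 2 of the 4 are diegetic: (1), (4).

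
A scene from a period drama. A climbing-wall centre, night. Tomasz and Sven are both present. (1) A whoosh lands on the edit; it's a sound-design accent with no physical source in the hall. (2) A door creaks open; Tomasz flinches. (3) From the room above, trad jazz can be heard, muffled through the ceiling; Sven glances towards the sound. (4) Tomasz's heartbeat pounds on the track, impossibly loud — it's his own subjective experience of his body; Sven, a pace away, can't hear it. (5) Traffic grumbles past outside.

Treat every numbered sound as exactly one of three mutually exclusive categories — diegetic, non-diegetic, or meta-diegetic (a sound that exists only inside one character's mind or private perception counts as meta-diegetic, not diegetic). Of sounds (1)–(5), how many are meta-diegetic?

1

(1) nothing in the scene produces it; it's an accent added for the audience → non-diegetic.
(2) the sound comes from a door physically present in the location → diegetic.
(3) is diegetic: off-screen diegetic: the source is out of frame but still in the story's space.
(4) point-of-audition from inside Tomasz's body; not a sound in the room → meta-diegetic.
(5) is diegetic: ambient/room sound belonging to the story's physical space.
Meta-diegetic: (4) — that's 1.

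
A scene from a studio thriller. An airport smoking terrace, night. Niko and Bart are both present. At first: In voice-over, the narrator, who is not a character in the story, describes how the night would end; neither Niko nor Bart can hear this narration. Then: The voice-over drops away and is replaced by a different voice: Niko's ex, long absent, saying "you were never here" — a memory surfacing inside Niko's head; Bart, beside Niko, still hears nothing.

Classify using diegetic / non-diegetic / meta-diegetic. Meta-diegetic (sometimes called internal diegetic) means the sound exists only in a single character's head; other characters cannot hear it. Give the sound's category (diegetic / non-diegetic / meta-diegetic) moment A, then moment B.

Moment A: the external narrator addresses only the audience — outside the story world → non-diegetic.
Moment B: the replacement voice is a memory inside Niko's mind specifically → meta-diegetic.

non-diegetic, meta-diegetic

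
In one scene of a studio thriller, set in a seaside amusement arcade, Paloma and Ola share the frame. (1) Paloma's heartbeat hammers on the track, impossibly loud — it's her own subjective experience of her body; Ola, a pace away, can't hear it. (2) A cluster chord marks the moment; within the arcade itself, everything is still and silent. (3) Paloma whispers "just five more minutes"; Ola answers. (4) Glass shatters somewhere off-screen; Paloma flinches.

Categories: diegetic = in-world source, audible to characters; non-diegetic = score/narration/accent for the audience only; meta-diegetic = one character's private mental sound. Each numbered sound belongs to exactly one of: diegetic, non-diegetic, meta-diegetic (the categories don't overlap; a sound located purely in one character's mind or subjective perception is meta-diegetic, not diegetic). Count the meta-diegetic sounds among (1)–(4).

(1) is meta-diegetic: point-of-audition from inside Paloma's body; not a sound in the room.
Sound (2): it's a sound-design accent with no in-world source; no one in the scene can hear it, so non-diegetic.
Sound (3): Paloma is a character speaking aloud in the scene, so diegetic.
(4) glass is a real object/event in the scene's world → diegetic.
Meta-diegetic: (1) — that's 1.

1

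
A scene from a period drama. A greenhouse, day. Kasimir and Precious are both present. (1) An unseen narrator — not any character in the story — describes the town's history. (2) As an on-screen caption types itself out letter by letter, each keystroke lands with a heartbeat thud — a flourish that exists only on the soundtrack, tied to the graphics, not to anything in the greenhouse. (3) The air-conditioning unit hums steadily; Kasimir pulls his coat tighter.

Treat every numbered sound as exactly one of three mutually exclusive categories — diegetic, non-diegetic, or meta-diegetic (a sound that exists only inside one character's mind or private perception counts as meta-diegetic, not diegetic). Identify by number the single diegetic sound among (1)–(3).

(1) is non-diegetic: commentary laid over the scene from outside the fiction.
(2) it accompanies on-screen graphics, not anything inside the story world → non-diegetic.
(3) it's the actual ambient sound of the location → diegetic.
Only (3) is diegetic.

3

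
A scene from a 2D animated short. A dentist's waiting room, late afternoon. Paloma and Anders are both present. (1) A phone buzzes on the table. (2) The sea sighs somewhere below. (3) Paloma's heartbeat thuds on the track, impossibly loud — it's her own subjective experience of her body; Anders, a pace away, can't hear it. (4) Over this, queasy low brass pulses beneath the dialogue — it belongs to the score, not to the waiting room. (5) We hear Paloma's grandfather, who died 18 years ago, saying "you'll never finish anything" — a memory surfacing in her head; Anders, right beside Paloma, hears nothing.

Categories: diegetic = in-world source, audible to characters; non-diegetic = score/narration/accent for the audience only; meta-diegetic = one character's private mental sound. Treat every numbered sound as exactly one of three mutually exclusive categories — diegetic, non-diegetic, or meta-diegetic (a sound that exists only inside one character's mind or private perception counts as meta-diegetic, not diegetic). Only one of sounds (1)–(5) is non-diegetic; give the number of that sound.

(1) the sound comes from a phone physically present in the location → diegetic.
Sound (2): it's the actual ambient sound of the location, so diegetic.
(3) is meta-diegetic: point-of-audition from inside Paloma's body; not a sound in the room.
(4) it has no source in the story world and no character can hear it — it's underscore → non-diegetic.
(5) it's Paloma's recollection rendered as sound; the other character can't hear it → meta-diegetic.
Only (4) is non-diegetic.

4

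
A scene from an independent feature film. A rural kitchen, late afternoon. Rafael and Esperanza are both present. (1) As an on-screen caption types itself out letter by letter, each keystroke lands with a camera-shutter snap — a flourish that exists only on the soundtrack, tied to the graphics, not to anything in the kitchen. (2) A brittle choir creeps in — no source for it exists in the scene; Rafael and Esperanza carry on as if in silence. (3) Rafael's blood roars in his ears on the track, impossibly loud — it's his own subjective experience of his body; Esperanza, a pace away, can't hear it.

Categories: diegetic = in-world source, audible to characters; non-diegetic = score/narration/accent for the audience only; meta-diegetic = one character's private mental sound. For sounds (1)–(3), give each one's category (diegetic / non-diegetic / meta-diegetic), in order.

(1) is non-diegetic: sound married to a title/caption — outside the diegesis by definition.
Sound (2): nothing in the kitchen produces it and the characters don't hear it — pure soundtrack, so non-diegetic.
Sound (3): point-of-audition from inside Rafael's body; not a sound in the room, so meta-diegetic.

non-diegetic, non-diegetic, meta-diegetic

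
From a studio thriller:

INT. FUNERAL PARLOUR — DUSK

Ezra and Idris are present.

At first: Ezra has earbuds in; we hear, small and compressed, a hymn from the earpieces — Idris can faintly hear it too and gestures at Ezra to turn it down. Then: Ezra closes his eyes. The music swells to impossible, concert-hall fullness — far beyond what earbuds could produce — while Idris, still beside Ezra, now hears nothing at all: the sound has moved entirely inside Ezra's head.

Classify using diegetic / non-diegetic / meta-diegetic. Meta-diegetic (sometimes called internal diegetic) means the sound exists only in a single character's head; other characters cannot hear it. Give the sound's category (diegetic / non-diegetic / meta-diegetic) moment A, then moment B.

Moment A: the earbuds are a physical source both characters can hear → diegetic.
Moment B: the music now exists only as Ezra's subjective experience; Idris can no longer hear it → meta-diegetic.

diegetic, meta-diegetic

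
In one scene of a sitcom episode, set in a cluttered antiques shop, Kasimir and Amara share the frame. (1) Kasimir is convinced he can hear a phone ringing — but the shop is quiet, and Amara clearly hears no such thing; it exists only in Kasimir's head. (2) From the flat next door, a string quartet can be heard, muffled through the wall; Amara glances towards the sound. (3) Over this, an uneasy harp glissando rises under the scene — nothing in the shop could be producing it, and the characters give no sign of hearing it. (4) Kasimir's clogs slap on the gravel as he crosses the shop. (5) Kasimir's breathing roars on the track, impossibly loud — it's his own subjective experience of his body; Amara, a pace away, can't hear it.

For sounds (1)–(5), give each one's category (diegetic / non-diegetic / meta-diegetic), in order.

meta-diegetic, diegetic, non-diegetic, diegetic, meta-diegetic

(1) is meta-diegetic: the sound is imagined by Kasimir; nothing in the story world is producing it and Amara can't hear it.
(2) off-screen diegetic: the source is out of frame but still in the story's space → diegetic.
Sound (3): it has no source in the story world and no character can hear it — it's underscore, so non-diegetic.
Sound (4): it's the physical sound of Kasimir moving in the space, so diegetic.
Sound (5): point-of-audition from inside Kasimir's body; not a sound in the room, so meta-diegetic.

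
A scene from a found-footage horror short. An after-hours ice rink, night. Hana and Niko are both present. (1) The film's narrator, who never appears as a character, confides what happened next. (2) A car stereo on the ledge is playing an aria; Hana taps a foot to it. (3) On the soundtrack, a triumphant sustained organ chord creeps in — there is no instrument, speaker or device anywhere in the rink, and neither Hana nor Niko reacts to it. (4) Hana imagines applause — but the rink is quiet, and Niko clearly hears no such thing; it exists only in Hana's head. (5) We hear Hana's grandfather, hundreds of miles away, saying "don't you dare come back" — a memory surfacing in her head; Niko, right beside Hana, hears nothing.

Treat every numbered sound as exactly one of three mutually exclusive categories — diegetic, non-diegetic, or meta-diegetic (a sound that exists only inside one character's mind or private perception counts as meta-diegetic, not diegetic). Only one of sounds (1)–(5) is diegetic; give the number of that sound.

2

(1) is non-diegetic: external voice-over — not a character, not heard by anyone in the scene.
Sound (2): the music comes from an on-screen device that Hana responds to, so diegetic.
Sound (3): nothing in the rink produces it and the characters don't hear it — pure soundtrack, so non-diegetic.
(4) the sound is imagined by Hana; nothing in the story world is producing it and Niko can't hear it → meta-diegetic.
(5) is meta-diegetic: it's Hana's recollection rendered as sound; the other character can't hear it.
Only (2) is diegetic.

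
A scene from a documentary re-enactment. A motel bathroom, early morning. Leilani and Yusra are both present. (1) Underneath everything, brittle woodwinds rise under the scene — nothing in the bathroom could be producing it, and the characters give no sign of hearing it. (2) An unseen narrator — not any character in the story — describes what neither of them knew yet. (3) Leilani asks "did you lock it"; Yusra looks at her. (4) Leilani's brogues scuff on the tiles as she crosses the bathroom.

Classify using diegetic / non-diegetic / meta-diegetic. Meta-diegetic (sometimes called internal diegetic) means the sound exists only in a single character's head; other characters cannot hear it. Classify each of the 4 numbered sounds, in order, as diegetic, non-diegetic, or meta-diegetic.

Sound (1): score with no on-screen or off-screen source; it exists for the audience alone, so non-diegetic.
Sound (2): commentary laid over the scene from outside the fiction, so non-diegetic.
Sound (3): Leilani is a character speaking aloud in the scene, so diegetic.
(4) is diegetic: it's the physical sound of Leilani moving in the space.

non-diegetic, non-diegetic, diegetic, diegetic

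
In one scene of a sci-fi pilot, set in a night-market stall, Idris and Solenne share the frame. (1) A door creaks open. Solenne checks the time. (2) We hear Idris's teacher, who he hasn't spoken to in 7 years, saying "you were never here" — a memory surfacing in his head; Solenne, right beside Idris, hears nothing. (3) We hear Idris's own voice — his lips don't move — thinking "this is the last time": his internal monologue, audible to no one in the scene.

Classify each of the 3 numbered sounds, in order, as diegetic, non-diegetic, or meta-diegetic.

(1) the sound comes from a door physically present in the location → diegetic.
(2) is meta-diegetic: it's Idris's recollection rendered as sound; the other character can't hear it.
(3) Idris's thought-voice: a private mental sound no other character can hear → meta-diegetic.

diegetic, meta-diegetic, meta-diegetic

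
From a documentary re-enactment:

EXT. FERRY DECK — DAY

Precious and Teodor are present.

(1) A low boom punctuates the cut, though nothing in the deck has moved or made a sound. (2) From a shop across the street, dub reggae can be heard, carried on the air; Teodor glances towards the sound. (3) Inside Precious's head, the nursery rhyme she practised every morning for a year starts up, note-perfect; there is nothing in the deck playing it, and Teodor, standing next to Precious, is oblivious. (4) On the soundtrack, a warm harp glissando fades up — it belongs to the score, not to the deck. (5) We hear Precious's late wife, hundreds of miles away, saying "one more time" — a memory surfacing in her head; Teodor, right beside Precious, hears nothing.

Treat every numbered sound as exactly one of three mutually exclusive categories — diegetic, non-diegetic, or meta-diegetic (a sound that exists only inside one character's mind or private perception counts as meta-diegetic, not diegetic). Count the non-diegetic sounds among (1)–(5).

(1) is non-diegetic: it's a sound-design accent with no in-world source; no one in the scene can hear it.
(2) is diegetic: it's coming from a shop across the street — a location within the story world — and Teodor reacts.
Sound (3): remembered music, private to Precious — Teodor is oblivious because it isn't in the room, so meta-diegetic.
(4) is non-diegetic: it has no source in the story world and no character can hear it — it's underscore.
(5) the voice is a memory playing only inside Precious's mind; Teodor can't hear it → meta-diegetic.
Non-diegetic: (1), (4) — that's 2.

2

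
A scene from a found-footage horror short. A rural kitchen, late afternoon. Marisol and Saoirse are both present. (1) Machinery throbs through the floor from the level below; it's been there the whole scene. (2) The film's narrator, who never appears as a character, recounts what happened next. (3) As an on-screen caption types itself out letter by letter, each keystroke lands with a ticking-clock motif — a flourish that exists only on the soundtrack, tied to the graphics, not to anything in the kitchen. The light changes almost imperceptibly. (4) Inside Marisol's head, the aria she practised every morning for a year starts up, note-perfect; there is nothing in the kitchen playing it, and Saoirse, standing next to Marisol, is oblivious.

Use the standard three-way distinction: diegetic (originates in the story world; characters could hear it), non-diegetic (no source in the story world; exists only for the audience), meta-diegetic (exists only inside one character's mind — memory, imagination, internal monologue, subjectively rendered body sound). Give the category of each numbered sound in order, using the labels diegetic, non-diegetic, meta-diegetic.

diegetic, non-diegetic, non-diegetic, meta-diegetic

Sound (1): it's the actual ambient sound of the location, so diegetic.
Sound (2): commentary laid over the scene from outside the fiction, so non-diegetic.
Sound (3): sound married to a title/caption — outside the diegesis by definition, so non-diegetic.
Sound (4): it lives in Marisol's subjectivity, not in the kitchen, so meta-diegetic.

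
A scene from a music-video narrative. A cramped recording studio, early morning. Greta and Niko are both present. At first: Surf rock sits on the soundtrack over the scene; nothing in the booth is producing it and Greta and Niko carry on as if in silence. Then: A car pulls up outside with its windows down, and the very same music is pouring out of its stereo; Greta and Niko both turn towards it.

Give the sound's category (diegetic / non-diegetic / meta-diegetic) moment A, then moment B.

Moment A: no in-world source exists and no character can hear it — underscore → non-diegetic.
Moment B: the car stereo is now a real source in the story world and the characters hear it → diegetic.

non-diegetic, diegetic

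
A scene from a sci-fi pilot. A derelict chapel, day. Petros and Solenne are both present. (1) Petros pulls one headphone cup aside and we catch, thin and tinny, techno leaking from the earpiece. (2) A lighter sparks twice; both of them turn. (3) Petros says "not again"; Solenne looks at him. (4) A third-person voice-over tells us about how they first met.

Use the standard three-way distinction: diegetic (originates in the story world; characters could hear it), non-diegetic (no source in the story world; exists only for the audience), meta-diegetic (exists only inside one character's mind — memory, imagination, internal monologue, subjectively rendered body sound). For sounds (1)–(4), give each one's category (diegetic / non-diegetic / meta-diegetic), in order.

diegetic, diegetic, diegetic, non-diegetic

Sound (1): it's leaking from a physical pair of headphones in the scene, so diegetic.
(2) is diegetic: a lighter is a real object/event in the scene's world.
(3) is diegetic: Petros is a character speaking aloud in the scene.
Sound (4): the narrator exists outside the story world, addressing only the audience, so non-diegetic.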